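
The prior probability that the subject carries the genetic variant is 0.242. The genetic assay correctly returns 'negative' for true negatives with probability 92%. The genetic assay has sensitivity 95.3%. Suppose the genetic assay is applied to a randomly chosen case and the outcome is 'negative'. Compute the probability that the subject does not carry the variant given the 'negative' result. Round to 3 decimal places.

Write H for 'the subject carries the genetic variant'. Prior odds H:¬H = 0.242/0.758 = 0.31926. For the 'negative' outcome, the likelihood ratio is 0.047/0.92 = 0.051087.
Posterior odds = 0.31926 × 0.051087 = 0.016310, so P(H|E) = 0.016310/(1+0.016310) = 0.016. Then P(¬H|E) = 1 − 0.016 = 0.984.

P(¬H | E) ≈ 0.984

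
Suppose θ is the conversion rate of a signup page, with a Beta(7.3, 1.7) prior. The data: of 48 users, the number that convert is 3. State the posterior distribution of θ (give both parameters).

Posterior: Beta(10.3, 46.7)

Observing 3 successes and 45 failures updates Beta(7.3, 1.7) by adding the success and failure counts to the two shape parameters: α = 7.3+3 = 10.3, β = 1.7+45 = 46.7.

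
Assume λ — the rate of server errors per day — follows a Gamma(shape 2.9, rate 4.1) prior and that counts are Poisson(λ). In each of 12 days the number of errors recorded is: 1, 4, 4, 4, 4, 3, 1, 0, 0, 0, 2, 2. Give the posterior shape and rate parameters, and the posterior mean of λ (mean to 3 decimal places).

The Poisson likelihood adds the total count to the shape and the number of exposure periods to the rate. Here ∑xᵢ = 25 and n = 12, so shape 2.9→27.9 and rate 4.1→16.1.
E[λ | data] = 27.9/16.1 = 1.733.

Posterior: Gamma(shape=27.9, rate=16.1); mean ≈ 1.733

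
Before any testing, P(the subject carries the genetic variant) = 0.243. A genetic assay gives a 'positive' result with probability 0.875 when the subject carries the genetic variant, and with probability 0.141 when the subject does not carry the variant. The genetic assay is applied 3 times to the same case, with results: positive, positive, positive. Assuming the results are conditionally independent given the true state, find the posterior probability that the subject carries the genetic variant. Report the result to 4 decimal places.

With H the event that the subject carries the genetic variant, the joint likelihood of the observed sequence is P(data|H) = 0.875·0.875·0.875 = 0.66992 and P(data|¬H) = 0.141·0.141·0.141 = 0.0028032.
Bayes: P(H|data) = 0.243·0.66992 / (0.243·0.66992 + 0.757·0.0028032) = 0.16279/0.16491 = 0.9871.

Posterior P(H) ≈ 0.9871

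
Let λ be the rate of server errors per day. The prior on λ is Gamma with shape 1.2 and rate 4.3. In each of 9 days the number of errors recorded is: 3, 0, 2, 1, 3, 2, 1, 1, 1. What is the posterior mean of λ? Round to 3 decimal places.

Total count ∑xᵢ = 14 over n = 9 days.
Gamma is conjugate to the Poisson likelihood: posterior is Gamma(shape = 1.2+14 = 15.2, rate = 4.3+9 = 13.3).
Posterior mean = shape/rate = 15.2/13.3 = 1.143.

Posterior mean ≈ 1.143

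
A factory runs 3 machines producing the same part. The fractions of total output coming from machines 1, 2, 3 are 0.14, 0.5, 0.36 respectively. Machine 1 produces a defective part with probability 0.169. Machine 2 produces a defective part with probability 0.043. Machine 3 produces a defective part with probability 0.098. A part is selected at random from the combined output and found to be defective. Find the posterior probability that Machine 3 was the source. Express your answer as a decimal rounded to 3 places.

Tabulate prior·likelihood by source: [1] prior 0.14, lik 0.169, product 0.02366; [2] prior 0.5, lik 0.043, product 0.02150; [3] prior 0.36, lik 0.098, product 0.03528.
Normalizing constant = 0.080440; the posterior for Machine 3 is its product over the sum, 0.03528/0.080440 = 0.439.

Posterior probability ≈ 0.439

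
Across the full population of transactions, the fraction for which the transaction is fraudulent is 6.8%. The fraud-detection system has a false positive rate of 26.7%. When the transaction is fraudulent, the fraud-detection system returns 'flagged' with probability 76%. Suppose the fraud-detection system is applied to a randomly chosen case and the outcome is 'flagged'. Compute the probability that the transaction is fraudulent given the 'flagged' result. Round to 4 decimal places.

P(H | E) ≈ 0.1720

Write H for 'the transaction is fraudulent'. Prior odds H:¬H = 0.068/0.932 = 0.072961. For the 'flagged' outcome, the likelihood ratio is 0.76/0.267 = 2.8464.
Posterior odds = 0.072961 × 2.8464 = 0.20768, so P(H|E) = 0.20768/(1+0.20768) = 0.1720.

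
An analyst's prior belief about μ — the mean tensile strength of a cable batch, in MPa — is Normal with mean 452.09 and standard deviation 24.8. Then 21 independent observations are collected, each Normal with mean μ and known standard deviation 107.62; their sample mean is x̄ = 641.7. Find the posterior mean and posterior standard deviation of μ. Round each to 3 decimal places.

Prior precision 1/τ₀² = 1/24.8² = 0.00162591; data precision n/σ² = 21/107.62² = 0.00181315.
Posterior precision = 0.00162591 + 0.00181315 = 0.00343906, giving posterior SD = 1/√0.00343906 = 17.052.
Posterior mean = (0.00162591·452.09 + 0.00181315·641.7) / 0.00343906 = 552.057.

Posterior mean ≈ 552.057; posterior SD ≈ 17.052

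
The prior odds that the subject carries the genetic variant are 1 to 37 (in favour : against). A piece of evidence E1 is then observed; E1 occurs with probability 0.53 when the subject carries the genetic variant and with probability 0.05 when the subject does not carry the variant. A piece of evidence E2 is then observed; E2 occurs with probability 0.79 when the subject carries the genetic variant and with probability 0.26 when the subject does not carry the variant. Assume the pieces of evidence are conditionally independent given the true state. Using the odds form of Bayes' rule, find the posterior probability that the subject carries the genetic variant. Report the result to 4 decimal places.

Prior odds = 1/37 = 0.027027. In log-odds, ln(0.027027) = -3.6109.
Add log likelihood ratios: ln(10.600) + ln(3.0385) = 3.4722.
Posterior log-odds = -0.13871, so posterior odds = exp(-0.13871) = 0.87048. Converting, P(H|E) = 0.87048/1.8705 = 0.4654.

Posterior probability ≈ 0.4654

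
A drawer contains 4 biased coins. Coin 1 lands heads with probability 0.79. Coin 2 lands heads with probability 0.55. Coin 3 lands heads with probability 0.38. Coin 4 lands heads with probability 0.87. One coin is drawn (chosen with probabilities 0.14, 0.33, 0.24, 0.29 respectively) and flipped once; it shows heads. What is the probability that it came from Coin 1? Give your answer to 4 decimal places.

Tabulate prior·likelihood by source: [1] prior 0.14, lik 0.79, product 0.1106; [2] prior 0.33, lik 0.55, product 0.1815; [3] prior 0.24, lik 0.38, product 0.09120; [4] prior 0.29, lik 0.87, product 0.2523.
Normalizing constant = 0.63560; the posterior for Coin 1 is its product over the sum, 0.1106/0.63560 = 0.1740.

Posterior probability ≈ 0.1740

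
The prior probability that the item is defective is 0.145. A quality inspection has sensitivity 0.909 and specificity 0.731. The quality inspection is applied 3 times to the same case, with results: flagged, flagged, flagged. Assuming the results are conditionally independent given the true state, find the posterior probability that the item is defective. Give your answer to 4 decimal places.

Posterior P(H) ≈ 0.8674

With H the event that the item is defective, the joint likelihood of the observed sequence is P(data|H) = 0.909·0.909·0.909 = 0.75109 and P(data|¬H) = 0.269·0.269·0.269 = 0.019465.
Bayes: P(H|data) = 0.145·0.75109 / (0.145·0.75109 + 0.855·0.019465) = 0.10891/0.12555 = 0.8674.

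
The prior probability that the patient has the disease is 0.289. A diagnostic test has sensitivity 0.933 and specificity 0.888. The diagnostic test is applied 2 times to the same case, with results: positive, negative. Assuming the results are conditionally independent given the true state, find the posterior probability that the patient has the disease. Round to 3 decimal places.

With H the event that the patient has the disease, the joint likelihood of the observed sequence is P(data|H) = 0.933·0.067 = 0.062511 and P(data|¬H) = 0.112·0.888 = 0.099456.
Bayes: P(H|data) = 0.289·0.062511 / (0.289·0.062511 + 0.711·0.099456) = 0.018066/0.088779 = 0.2035.

Posterior P(H) ≈ 0.203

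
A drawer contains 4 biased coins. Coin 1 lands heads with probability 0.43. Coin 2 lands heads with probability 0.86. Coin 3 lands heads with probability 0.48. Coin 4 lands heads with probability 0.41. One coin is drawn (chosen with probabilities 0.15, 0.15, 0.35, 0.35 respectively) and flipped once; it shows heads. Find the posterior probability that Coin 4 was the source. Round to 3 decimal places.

P(heads|C1) = 0.43; P(heads|C2) = 0.86; P(heads|C3) = 0.48; P(heads|C4) = 0.41.
Prior × likelihood for each source: 0.15·0.43=0.06450, 0.15·0.86=0.1290, 0.35·0.48=0.1680, 0.35·0.41=0.1435. Summing gives P(heads) = 0.50500.
P(Coin 4 | heads) = 0.1435 / 0.50500 = 0.284.

Posterior probability ≈ 0.284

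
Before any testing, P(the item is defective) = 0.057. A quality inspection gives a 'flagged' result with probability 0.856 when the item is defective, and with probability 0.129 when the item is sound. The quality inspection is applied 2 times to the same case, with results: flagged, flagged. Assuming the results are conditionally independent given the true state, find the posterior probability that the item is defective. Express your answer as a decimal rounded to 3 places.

Posterior P(H) ≈ 0.727

Let H be the event that the item is defective; start with P(H) = 0.057. P('flagged'|H) = 0.856, P('flagged'|¬H) = 0.129.
Update on result 1 ('flagged'): P(H) ← 0.856·0.0570 / (0.856·0.0570 + 0.129·0.9430) = 0.048792/0.17044 = 0.2863.
Update on result 2 ('flagged'): P(H) ← 0.856·0.2863 / (0.856·0.2863 + 0.129·0.7137) = 0.24505/0.33712 = 0.7269.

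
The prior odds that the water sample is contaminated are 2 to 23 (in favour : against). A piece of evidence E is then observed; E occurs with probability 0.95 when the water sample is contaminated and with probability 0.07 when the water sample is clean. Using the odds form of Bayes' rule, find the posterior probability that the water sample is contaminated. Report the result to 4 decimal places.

Posterior probability ≈ 0.5413

Prior odds = 2/23 = 0.086957. In log-odds, ln(0.086957) = -2.4423.
Add log likelihood ratio: ln(13.571) = 2.6080.
Posterior log-odds = 0.16562, so posterior odds = exp(0.16562) = 1.1801. Converting, P(H|E) = 1.1801/2.1801 = 0.5413.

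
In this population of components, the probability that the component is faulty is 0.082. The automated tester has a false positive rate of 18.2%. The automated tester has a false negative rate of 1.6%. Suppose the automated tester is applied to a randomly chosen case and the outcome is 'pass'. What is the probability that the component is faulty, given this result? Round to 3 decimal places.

P(H | E) ≈ 0.002

Let H be the event that the component is faulty. P(H) = 0.082, so P(¬H) = 0.918. With E the 'pass' result, P(E|H) = 0.016 and P(E|¬H) = 0.818.
P(E) = 0.016·0.082 + 0.818·0.918 = 0.0013120 + 0.75092 = 0.75224.
By Bayes' theorem, P(H|E) = 0.0013120 / 0.75224 = 0.002.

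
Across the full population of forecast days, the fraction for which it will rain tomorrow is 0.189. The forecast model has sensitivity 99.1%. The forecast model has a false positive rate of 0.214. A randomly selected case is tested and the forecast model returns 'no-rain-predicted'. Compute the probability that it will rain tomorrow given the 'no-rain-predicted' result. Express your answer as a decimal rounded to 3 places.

Let H be the event that it will rain tomorrow. P(H) = 0.189, so P(¬H) = 0.811. With E the 'no-rain-predicted' result, P(E|H) = 0.009 and P(E|¬H) = 0.786.
P(E) = 0.009·0.189 + 0.786·0.811 = 0.0017010 + 0.63745 = 0.63915.
By Bayes' theorem, P(H|E) = 0.0017010 / 0.63915 = 0.003.

P(H | E) ≈ 0.003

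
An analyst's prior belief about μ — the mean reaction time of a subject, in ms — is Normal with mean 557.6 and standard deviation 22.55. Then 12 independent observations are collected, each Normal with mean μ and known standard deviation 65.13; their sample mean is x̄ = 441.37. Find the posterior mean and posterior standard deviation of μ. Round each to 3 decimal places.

With known σ, the Normal prior is conjugate. Weight on the data is w = (n/σ²)/(n/σ² + 1/τ₀²) = 0.00282891/(0.00282891+0.00196656) = 0.58991.
Posterior mean = w·x̄ + (1−w)·μ₀ = 0.58991·441.37 + 0.41009·557.6 = 489.034. Posterior variance = 1/(0.00282891+0.00196656) = 208.530, so SD = 14.441.

Posterior mean ≈ 489.034; posterior SD ≈ 14.441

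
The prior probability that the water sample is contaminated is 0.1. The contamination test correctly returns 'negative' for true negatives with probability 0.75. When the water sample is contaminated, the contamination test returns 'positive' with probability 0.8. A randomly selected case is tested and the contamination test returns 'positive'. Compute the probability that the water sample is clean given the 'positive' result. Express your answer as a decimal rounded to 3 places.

Let H be the event that the water sample is contaminated. P(H) = 0.1, so P(¬H) = 0.9. With E the 'positive' result, P(E|H) = 0.8 and P(E|¬H) = 0.25.
P(E) = 0.8·0.1 + 0.25·0.9 = 0.080000 + 0.22500 = 0.30500.
By Bayes' theorem, P(H|E) = 0.080000 / 0.30500 = 0.262. Hence P(¬H|E) = 1 − 0.262 = 0.738.

P(¬H | E) ≈ 0.738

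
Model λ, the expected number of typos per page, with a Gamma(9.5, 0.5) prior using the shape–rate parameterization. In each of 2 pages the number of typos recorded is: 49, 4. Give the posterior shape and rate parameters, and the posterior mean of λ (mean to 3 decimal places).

Posterior: Gamma(shape=62.5, rate=2.5); mean ≈ 25.000

The Poisson likelihood adds the total count to the shape and the number of exposure periods to the rate. Here ∑xᵢ = 53 and n = 2, so shape 9.5→62.5 and rate 0.5→2.5.
Posterior mean = shape/rate = 62.5/2.5 = 25.000.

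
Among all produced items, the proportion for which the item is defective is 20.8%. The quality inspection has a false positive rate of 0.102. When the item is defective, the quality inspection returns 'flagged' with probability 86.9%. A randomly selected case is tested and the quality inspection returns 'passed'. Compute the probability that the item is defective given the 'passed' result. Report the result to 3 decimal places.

P(H | E) ≈ 0.037

Write H for 'the item is defective'. Prior odds H:¬H = 0.208/0.792 = 0.26263. For the 'passed' outcome, the likelihood ratio is 0.131/0.898 = 0.14588.
Posterior odds = 0.26263 × 0.14588 = 0.038312, so P(H|E) = 0.038312/(1+0.038312) = 0.037.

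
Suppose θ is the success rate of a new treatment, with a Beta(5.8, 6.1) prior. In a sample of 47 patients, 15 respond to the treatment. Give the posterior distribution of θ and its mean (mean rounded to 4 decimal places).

Posterior: Beta(20.8, 38.1); mean ≈ 0.3531

Observing 15 successes and 32 failures updates Beta(5.8, 6.1) by adding the success and failure counts to the two shape parameters: α = 5.8+15 = 20.8, β = 6.1+32 = 38.1.
E[θ | data] = 20.8/(20.8+38.1) = 0.3531.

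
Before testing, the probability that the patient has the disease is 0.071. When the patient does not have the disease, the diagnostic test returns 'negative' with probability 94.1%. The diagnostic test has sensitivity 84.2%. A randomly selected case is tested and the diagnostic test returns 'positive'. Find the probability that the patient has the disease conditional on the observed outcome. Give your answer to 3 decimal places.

P(H | E) ≈ 0.522

Let H be the event that the patient has the disease. P(H) = 0.071, so P(¬H) = 0.929. With E the 'positive' result, P(E|H) = 0.842 and P(E|¬H) = 0.059.
P(E) = 0.842·0.071 + 0.059·0.929 = 0.059782 + 0.054811 = 0.11459.
By Bayes' theorem, P(H|E) = 0.059782 / 0.11459 = 0.522.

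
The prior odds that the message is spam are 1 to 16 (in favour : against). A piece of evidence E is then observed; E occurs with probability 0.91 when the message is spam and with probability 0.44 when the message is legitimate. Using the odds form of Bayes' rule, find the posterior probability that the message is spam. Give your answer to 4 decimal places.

Posterior probability ≈ 0.1145

Prior odds = 1/16 = 0.062500. In log-odds, ln(0.062500) = -2.7726.
Add log likelihood ratio: ln(2.0682) = 0.72667.
Posterior log-odds = -2.0459, so posterior odds = exp(-2.0459) = 0.12926. Converting, P(H|E) = 0.12926/1.1293 = 0.1145.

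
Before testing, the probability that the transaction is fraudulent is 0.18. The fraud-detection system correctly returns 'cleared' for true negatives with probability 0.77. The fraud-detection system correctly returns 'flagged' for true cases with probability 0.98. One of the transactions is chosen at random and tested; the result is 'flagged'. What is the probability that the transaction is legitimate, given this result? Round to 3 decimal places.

Let H be the event that the transaction is fraudulent. P(H) = 0.18, so P(¬H) = 0.82. With E the 'flagged' result, P(E|H) = 0.98 and P(E|¬H) = 0.23.
P(E) = 0.98·0.18 + 0.23·0.82 = 0.17640 + 0.18860 = 0.36500.
By Bayes' theorem, P(H|E) = 0.17640 / 0.36500 = 0.483. Hence P(¬H|E) = 1 − 0.483 = 0.517.

P(¬H | E) ≈ 0.517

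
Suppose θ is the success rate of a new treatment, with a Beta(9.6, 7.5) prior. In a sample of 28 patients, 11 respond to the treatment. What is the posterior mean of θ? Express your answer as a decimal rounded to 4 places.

Posterior mean ≈ 0.4568

Observing 11 successes and 17 failures updates Beta(9.6, 7.5) by adding the success and failure counts to the two shape parameters: α = 9.6+11 = 20.6, β = 7.5+17 = 24.5.
Posterior mean = α/(α+β) = 20.6/45.1 = 0.4568.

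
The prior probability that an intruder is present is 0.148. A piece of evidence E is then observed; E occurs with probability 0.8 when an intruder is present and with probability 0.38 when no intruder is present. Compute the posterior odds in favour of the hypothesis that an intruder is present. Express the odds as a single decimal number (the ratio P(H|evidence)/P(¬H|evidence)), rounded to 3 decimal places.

Prior odds = 0.148/(1−0.148) = 0.17371. In log-odds, ln(0.17371) = -1.7504.
Add log likelihood ratio: ln(2.1053) = 0.74444.
Posterior log-odds = -1.0059, so posterior odds = exp(-1.0059) = 0.36570.

Posterior odds ≈ 0.366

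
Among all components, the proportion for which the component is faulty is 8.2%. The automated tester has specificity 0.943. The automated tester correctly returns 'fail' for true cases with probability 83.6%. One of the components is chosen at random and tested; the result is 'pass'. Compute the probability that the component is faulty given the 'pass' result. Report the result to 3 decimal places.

Let H be the event that the component is faulty. P(H) = 0.082, so P(¬H) = 0.918. With E the 'pass' result, P(E|H) = 0.164 and P(E|¬H) = 0.943.
P(E) = 0.164·0.082 + 0.943·0.918 = 0.013448 + 0.86567 = 0.87912.
By Bayes' theorem, P(H|E) = 0.013448 / 0.87912 = 0.015.

P(H | E) ≈ 0.015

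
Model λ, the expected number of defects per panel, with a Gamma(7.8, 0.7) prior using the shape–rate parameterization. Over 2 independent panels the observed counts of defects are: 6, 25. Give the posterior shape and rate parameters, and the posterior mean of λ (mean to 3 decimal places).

Total count ∑xᵢ = 31 over n = 2 panels.
Gamma is conjugate to the Poisson likelihood: posterior is Gamma(shape = 7.8+31 = 38.8, rate = 0.7+2 = 2.7).
Posterior mean = shape/rate = 38.8/2.7 = 14.370.

Posterior: Gamma(shape=38.8, rate=2.7); mean ≈ 14.370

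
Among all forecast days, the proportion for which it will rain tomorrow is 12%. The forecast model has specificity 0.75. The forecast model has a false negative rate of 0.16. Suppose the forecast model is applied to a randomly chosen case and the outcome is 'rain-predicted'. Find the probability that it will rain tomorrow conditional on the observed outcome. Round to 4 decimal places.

Write H for 'it will rain tomorrow'. Prior odds H:¬H = 0.12/0.88 = 0.13636. For the 'rain-predicted' outcome, the likelihood ratio is 0.84/0.25 = 3.3600.
Posterior odds = 0.13636 × 3.3600 = 0.45818, so P(H|E) = 0.45818/(1+0.45818) = 0.3142.

P(H | E) ≈ 0.3142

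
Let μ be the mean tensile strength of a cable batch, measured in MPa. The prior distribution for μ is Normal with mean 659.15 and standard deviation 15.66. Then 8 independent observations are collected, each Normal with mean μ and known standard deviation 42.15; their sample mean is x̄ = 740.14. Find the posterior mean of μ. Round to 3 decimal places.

With known σ, the Normal prior is conjugate. Weight on the data is w = (n/σ²)/(n/σ² + 1/τ₀²) = 0.00450293/(0.00450293+0.00407771) = 0.52478.
Posterior mean = w·x̄ + (1−w)·μ₀ = 0.52478·740.14 + 0.47522·659.15 = 701.652.

Posterior mean ≈ 701.652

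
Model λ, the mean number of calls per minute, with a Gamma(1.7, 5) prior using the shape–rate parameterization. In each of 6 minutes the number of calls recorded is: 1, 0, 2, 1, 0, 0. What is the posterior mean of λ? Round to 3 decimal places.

Total count ∑xᵢ = 4 over n = 6 minutes.
Gamma is conjugate to the Poisson likelihood: posterior is Gamma(shape = 1.7+4 = 5.7, rate = 5+6 = 11).
E[λ | data] = 5.7/11 = 0.518.

Posterior mean ≈ 0.518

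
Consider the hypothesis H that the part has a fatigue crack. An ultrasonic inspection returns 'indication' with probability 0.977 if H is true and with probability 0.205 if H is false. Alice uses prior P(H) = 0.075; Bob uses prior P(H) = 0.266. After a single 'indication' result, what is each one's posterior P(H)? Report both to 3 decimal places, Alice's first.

Alice: 0.279; Bob: 0.633

The likelihood ratio for an 'indication' result is 0.977/0.205 = 4.7659.
Alice: prior odds 0.075/0.925 = 0.081081; posterior odds 0.38642; posterior probability 0.279.
Bob: prior odds 0.266/0.734 = 0.36240; posterior odds 1.7271; posterior probability 0.633.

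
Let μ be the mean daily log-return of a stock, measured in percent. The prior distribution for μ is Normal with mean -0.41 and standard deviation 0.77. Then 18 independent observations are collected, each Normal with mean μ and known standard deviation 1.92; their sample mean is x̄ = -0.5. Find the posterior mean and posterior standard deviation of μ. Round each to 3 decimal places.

Posterior mean ≈ -0.477; posterior SD ≈ 0.390

With known σ, the Normal prior is conjugate. Weight on the data is w = (n/σ²)/(n/σ² + 1/τ₀²) = 4.88281/(4.88281+1.68663) = 0.74326.
Posterior mean = w·x̄ + (1−w)·μ₀ = 0.74326·-0.5 + 0.25674·-0.41 = -0.477. Posterior variance = 1/(4.88281+1.68663) = 0.152220, so SD = 0.390.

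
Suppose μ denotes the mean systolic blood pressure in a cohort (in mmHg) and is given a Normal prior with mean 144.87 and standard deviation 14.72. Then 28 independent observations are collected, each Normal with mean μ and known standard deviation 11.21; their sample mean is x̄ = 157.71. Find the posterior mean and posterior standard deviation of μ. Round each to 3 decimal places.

Posterior mean ≈ 157.449; posterior SD ≈ 2.097

With known σ, the Normal prior is conjugate. Weight on the data is w = (n/σ²)/(n/σ² + 1/τ₀²) = 0.222816/(0.222816+0.00461513) = 0.97971.
Posterior mean = w·x̄ + (1−w)·μ₀ = 0.97971·157.71 + 0.020292·144.87 = 157.449. Posterior variance = 1/(0.222816+0.00461513) = 4.39693, so SD = 2.097.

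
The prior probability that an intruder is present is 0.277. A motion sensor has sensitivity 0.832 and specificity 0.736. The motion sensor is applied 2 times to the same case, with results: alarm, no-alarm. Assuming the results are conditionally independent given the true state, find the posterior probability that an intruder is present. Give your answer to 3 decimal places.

With H the event that an intruder is present, the joint likelihood of the observed sequence is P(data|H) = 0.832·0.168 = 0.13978 and P(data|¬H) = 0.264·0.736 = 0.19430.
Bayes: P(H|data) = 0.277·0.13978 / (0.277·0.13978 + 0.723·0.19430) = 0.038718/0.17920 = 0.2161.

Posterior P(H) ≈ 0.216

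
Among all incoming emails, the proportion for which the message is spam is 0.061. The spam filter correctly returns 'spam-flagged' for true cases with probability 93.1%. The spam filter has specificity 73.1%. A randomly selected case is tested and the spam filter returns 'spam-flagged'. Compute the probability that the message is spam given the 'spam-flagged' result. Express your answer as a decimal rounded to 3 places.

Write H for 'the message is spam'. Prior odds H:¬H = 0.061/0.939 = 0.064963. For the 'spam-flagged' outcome, the likelihood ratio is 0.931/0.269 = 3.4610.
Posterior odds = 0.064963 × 3.4610 = 0.22483, so P(H|E) = 0.22483/(1+0.22483) = 0.184.

P(H | E) ≈ 0.184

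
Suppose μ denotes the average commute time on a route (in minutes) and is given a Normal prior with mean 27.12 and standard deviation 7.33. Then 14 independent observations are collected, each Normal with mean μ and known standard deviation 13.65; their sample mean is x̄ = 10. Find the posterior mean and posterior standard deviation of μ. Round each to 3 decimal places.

With known σ, the Normal prior is conjugate. Weight on the data is w = (n/σ²)/(n/σ² + 1/τ₀²) = 0.0751385/(0.0751385+0.0186120) = 0.80147.
Posterior mean = w·x̄ + (1−w)·μ₀ = 0.80147·10 + 0.19853·27.12 = 13.399. Posterior variance = 1/(0.0751385+0.0186120) = 10.6666, so SD = 3.266.

Posterior mean ≈ 13.399; posterior SD ≈ 3.266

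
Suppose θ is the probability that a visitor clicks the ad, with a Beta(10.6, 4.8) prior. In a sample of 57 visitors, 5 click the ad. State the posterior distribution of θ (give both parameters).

Posterior: Beta(15.6, 56.8)

Observing 5 successes and 52 failures updates Beta(10.6, 4.8) by adding the success and failure counts to the two shape parameters: α = 10.6+5 = 15.6, β = 4.8+52 = 56.8.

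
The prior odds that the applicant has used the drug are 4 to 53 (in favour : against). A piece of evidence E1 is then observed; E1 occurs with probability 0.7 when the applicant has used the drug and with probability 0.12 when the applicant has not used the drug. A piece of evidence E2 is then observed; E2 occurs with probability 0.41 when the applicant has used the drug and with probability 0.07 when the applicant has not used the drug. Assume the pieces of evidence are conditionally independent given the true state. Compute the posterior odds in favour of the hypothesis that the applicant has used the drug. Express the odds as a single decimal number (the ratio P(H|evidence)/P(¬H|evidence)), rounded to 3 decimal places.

Posterior odds ≈ 2.579

Prior odds = 4/53 = 0.075472. In log-odds, ln(0.075472) = -2.5840.
Add log likelihood ratios: ln(5.8333) + ln(5.8571) = 3.5313.
Posterior log-odds = 0.94725, so posterior odds = exp(0.94725) = 2.5786.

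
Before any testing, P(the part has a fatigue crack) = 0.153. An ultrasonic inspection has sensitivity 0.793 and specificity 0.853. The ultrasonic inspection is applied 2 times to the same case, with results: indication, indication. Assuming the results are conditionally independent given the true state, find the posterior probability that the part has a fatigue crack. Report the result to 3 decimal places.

Posterior P(H) ≈ 0.840

Let H be the event that the part has a fatigue crack; start with P(H) = 0.153. P('indication'|H) = 0.793, P('indication'|¬H) = 0.147.
Update on result 1 ('indication'): P(H) ← 0.793·0.1530 / (0.793·0.1530 + 0.147·0.8470) = 0.12133/0.24584 = 0.4935.
Update on result 2 ('indication'): P(H) ← 0.793·0.4935 / (0.793·0.4935 + 0.147·0.5065) = 0.39137/0.46582 = 0.8402.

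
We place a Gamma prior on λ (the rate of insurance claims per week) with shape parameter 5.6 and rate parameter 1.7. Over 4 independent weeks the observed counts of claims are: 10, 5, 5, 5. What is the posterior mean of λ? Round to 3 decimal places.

The Poisson likelihood adds the total count to the shape and the number of exposure periods to the rate. Here ∑xᵢ = 25 and n = 4, so shape 5.6→30.6 and rate 1.7→5.7.
E[λ | data] = 30.6/5.7 = 5.368.

Posterior mean ≈ 5.368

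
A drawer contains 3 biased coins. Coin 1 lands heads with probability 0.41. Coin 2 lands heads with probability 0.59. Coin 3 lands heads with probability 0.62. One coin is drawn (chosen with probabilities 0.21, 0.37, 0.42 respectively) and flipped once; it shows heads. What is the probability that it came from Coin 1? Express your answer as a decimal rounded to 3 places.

Tabulate prior·likelihood by source: [1] prior 0.21, lik 0.41, product 0.08610; [2] prior 0.37, lik 0.59, product 0.2183; [3] prior 0.42, lik 0.62, product 0.2604.
Normalizing constant = 0.56480; the posterior for Coin 1 is its product over the sum, 0.08610/0.56480 = 0.152.

Posterior probability ≈ 0.152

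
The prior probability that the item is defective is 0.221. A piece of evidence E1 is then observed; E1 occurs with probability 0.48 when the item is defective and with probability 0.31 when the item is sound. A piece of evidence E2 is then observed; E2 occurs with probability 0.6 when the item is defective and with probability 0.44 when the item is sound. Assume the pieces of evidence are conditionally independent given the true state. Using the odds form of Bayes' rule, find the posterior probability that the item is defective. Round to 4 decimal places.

Prior odds = 0.221/(1−0.221) = 0.28370. In log-odds, ln(0.28370) = -1.2598.
Add log likelihood ratios: ln(1.5484) + ln(1.3636) = 0.74737.
Posterior log-odds = -0.51248, so posterior odds = exp(-0.51248) = 0.59901. Converting, P(H|E) = 0.59901/1.5990 = 0.3746.

Posterior probability ≈ 0.3746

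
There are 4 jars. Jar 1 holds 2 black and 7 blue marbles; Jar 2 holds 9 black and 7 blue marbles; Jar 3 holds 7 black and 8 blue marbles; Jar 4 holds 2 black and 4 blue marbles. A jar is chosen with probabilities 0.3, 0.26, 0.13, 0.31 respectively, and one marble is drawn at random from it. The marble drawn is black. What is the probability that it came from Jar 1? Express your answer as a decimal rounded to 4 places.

P(black|Jar 1) = 0.2222; P(black|Jar 2) = 0.5625; P(black|Jar 3) = 0.4667; P(black|Jar 4) = 0.3333.
Prior × likelihood for each source: 0.3·0.2222=0.06667, 0.26·0.5625=0.1462, 0.13·0.4667=0.06067, 0.31·0.3333=0.1033. Summing gives P(black) = 0.37692.
P(Jar 1 | black) = 0.06667 / 0.37692 = 0.1769.

Posterior probability ≈ 0.1769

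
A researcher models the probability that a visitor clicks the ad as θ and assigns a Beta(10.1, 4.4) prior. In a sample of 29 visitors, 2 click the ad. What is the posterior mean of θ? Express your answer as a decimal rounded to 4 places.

The binomial likelihood is conjugate to the Beta prior: with 2 successes and 27 failures, the posterior is Beta(10.1+2, 4.4+27) = Beta(12.1, 31.4).
E[θ | data] = 12.1/(12.1+31.4) = 0.2782.

Posterior mean ≈ 0.2782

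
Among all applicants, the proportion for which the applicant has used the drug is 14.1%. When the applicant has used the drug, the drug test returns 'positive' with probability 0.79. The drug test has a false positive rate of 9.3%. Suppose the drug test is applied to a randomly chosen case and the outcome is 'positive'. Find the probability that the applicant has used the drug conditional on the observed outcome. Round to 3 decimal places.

P(H | E) ≈ 0.582

Write H for 'the applicant has used the drug'. Prior odds H:¬H = 0.141/0.859 = 0.16414. For the 'positive' outcome, the likelihood ratio is 0.79/0.093 = 8.4946.
Posterior odds = 0.16414 × 8.4946 = 1.3943, so P(H|E) = 1.3943/(1+1.3943) = 0.582.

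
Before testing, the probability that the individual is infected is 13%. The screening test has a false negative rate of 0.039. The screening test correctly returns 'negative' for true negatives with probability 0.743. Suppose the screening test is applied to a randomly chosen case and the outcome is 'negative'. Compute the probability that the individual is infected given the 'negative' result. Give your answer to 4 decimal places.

P(H | E) ≈ 0.0078

Write H for 'the individual is infected'. Prior odds H:¬H = 0.13/0.87 = 0.14943. For the 'negative' outcome, the likelihood ratio is 0.039/0.743 = 0.052490.
Posterior odds = 0.14943 × 0.052490 = 0.0078433, so P(H|E) = 0.0078433/(1+0.0078433) = 0.0078.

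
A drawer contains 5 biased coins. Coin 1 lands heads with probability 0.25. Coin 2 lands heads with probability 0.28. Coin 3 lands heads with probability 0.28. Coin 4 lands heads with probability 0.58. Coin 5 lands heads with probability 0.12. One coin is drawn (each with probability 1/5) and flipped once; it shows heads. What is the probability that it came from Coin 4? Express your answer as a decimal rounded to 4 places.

Posterior probability ≈ 0.3841

Tabulate prior·likelihood by source: [1] prior 0.2, lik 0.25, product 0.05000; [2] prior 0.2, lik 0.28, product 0.05600; [3] prior 0.2, lik 0.28, product 0.05600; [4] prior 0.2, lik 0.58, product 0.1160; [5] prior 0.2, lik 0.12, product 0.02400.
Normalizing constant = 0.30200; the posterior for Coin 4 is its product over the sum, 0.1160/0.30200 = 0.3841.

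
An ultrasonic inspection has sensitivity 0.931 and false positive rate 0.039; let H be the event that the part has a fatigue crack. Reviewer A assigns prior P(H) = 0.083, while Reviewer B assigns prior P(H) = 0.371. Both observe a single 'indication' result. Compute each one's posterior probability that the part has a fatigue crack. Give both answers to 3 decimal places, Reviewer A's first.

The likelihood ratio for an 'indication' result is 0.931/0.039 = 23.872.
Reviewer A: prior odds 0.083/0.917 = 0.090513; posterior odds 2.1607; posterior probability 0.684.
Reviewer B: prior odds 0.371/0.629 = 0.58983; posterior odds 14.080; posterior probability 0.934.

Reviewer A: 0.684; Reviewer B: 0.934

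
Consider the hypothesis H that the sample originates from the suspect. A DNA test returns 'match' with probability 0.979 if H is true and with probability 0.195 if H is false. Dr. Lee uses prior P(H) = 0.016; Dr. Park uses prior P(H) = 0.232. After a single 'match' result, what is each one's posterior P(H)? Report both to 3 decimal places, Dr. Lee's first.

Dr. Lee: 0.075; Dr. Park: 0.603

The likelihood ratio for a 'match' result is 0.979/0.195 = 5.0205.
Dr. Lee: prior odds 0.016/0.984 = 0.016260; posterior odds 0.081634; posterior probability 0.075.
Dr. Park: prior odds 0.232/0.768 = 0.30208; posterior odds 1.5166; posterior probability 0.603.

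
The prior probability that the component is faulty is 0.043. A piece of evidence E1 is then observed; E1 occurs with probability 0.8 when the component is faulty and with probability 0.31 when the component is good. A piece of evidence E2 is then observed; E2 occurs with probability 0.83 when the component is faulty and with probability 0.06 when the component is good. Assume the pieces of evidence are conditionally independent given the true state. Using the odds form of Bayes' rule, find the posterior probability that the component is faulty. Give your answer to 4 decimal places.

Posterior probability ≈ 0.6160

Prior odds = 0.043/(1−0.043) = 0.044932.
Likelihood ratio for E1 = 0.8/0.31 = 2.5806.
Likelihood ratio for E2 = 0.83/0.06 = 13.833.
Posterior odds = prior odds × LR₁ × LR₂ = 1.6040.
Posterior probability = odds/(1+odds) = 1.6040/2.6040 = 0.6160.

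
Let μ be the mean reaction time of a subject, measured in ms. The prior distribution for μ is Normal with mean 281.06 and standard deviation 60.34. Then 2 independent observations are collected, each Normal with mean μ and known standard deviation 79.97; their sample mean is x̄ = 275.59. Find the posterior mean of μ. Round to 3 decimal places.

With known σ, the Normal prior is conjugate. Weight on the data is w = (n/σ²)/(n/σ² + 1/τ₀²) = 0.00031273/(0.00031273+0.00027466) = 0.53241.
Posterior mean = w·x̄ + (1−w)·μ₀ = 0.53241·275.59 + 0.46759·281.06 = 278.148.

Posterior mean ≈ 278.148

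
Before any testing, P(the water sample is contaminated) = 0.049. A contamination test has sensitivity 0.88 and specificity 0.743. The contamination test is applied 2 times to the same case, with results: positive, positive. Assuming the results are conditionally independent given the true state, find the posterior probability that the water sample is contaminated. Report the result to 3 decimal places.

Let H be the event that the water sample is contaminated; start with P(H) = 0.049. P('positive'|H) = 0.88, P('positive'|¬H) = 0.257.
Update on result 1 ('positive'): P(H) ← 0.88·0.0490 / (0.88·0.0490 + 0.257·0.9510) = 0.043120/0.28753 = 0.1500.
Update on result 2 ('positive'): P(H) ← 0.88·0.1500 / (0.88·0.1500 + 0.257·0.8500) = 0.13197/0.35043 = 0.3766.

Posterior P(H) ≈ 0.377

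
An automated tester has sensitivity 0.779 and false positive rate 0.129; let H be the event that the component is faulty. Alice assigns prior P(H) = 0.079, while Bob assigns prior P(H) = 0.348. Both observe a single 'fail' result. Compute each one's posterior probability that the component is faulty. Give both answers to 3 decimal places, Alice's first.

The likelihood ratio for a 'fail' result is 0.779/0.129 = 6.0388.
Alice: prior odds 0.079/0.921 = 0.085776; posterior odds 0.51798; posterior probability 0.341.
Bob: prior odds 0.348/0.652 = 0.53374; posterior odds 3.2231; posterior probability 0.763.

Alice: 0.341; Bob: 0.763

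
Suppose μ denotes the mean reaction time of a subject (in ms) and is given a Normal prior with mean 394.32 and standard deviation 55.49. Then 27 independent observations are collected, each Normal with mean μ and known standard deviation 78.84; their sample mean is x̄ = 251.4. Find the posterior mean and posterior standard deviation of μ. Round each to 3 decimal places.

Posterior mean ≈ 261.342; posterior SD ≈ 14.636

With known σ, the Normal prior is conjugate. Weight on the data is w = (n/σ²)/(n/σ² + 1/τ₀²) = 0.00434381/(0.00434381+0.00032477) = 0.93044.
Posterior mean = w·x̄ + (1−w)·μ₀ = 0.93044·251.4 + 0.069564·394.32 = 261.342. Posterior variance = 1/(0.00434381+0.00032477) = 214.198, so SD = 14.636.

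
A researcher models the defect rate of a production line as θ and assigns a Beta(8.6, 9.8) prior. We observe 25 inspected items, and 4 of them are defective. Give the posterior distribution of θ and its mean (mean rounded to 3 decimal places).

Observing 4 successes and 21 failures updates Beta(8.6, 9.8) by adding the success and failure counts to the two shape parameters: α = 8.6+4 = 12.6, β = 9.8+21 = 30.8.
Posterior mean = α/(α+β) = 12.6/43.4 = 0.290.

Posterior: Beta(12.6, 30.8); mean ≈ 0.290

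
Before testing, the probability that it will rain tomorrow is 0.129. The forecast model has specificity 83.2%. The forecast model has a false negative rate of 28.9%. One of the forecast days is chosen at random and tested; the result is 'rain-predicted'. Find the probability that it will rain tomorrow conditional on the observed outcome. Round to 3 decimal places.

Write H for 'it will rain tomorrow'. Prior odds H:¬H = 0.129/0.871 = 0.14811. For the 'rain-predicted' outcome, the likelihood ratio is 0.711/0.168 = 4.2321.
Posterior odds = 0.14811 × 4.2321 = 0.62680, so P(H|E) = 0.62680/(1+0.62680) = 0.385.

P(H | E) ≈ 0.385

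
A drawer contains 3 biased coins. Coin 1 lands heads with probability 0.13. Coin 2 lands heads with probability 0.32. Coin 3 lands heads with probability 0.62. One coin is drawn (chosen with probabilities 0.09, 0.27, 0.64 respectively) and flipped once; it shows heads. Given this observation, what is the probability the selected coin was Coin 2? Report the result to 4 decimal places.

Posterior probability ≈ 0.1746

P(heads|C1) = 0.13; P(heads|C2) = 0.32; P(heads|C3) = 0.62.
Prior × likelihood for each source: 0.09·0.13=0.01170, 0.27·0.32=0.08640, 0.64·0.62=0.3968. Summing gives P(heads) = 0.49490.
P(Coin 2 | heads) = 0.08640 / 0.49490 = 0.1746.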